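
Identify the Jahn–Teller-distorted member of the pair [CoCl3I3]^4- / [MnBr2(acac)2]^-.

[CoCl3I3]^4-: Summing ligand charges against the −4 overall charge gives an oxidation state of +2 for cobalt. Group 9 minus oxidation state 2 gives a d⁷ configuration. Chloride and iodide are weak-field ligands for a first-row metal, so the complex is high-spin. The d⁷ configuration leaves the e_g set evenly filled (or empty) — no strong Jahn–Teller driving force.
[MnBr2(acac)2]^-: Ligand charges: each bromide is −1; each acetylacetonate is −1. With an overall charge of −1 the manganese centre must be in the +3 oxidation state. Group 7 minus oxidation state 3 gives a d⁴ configuration. Acetylacetonate and bromide are weak-field ligands for a first-row metal, so the complex is high-spin. The t₂g³e_g¹ (high-spin) configuration has an unevenly filled e_g set; the Jahn–Teller theorem predicts a tetragonal distortion (typically axial elongation) to lift the degeneracy.

[MnBr2(acac)2]^-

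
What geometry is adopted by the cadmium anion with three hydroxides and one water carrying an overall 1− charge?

tetrahedral

Each hydroxide is −1; water is neutral; balancing the −1 overall charge requires Cd(II).
Cadmium is a group-12 element; Cd(II) is therefore d¹⁰.
Coordination number: 4.
A d¹⁰ ion has no crystal-field stabilisation preference between square planar and tetrahedral, so four ligands adopt the sterically favoured tetrahedral geometry.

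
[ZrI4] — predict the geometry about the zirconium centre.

Summing ligand charges against the 0 overall charge gives an oxidation state of +4 for zirconium.
Group 4 minus oxidation state 4 gives a d⁰ configuration.
With 4 monodentate ligands the coordination number is 4.
A d⁰ ion has no crystal-field stabilisation preference between square planar and tetrahedral, so four ligands adopt the sterically favoured tetrahedral geometry.

tetrahedral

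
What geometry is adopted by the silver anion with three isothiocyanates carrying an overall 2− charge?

trigonal planar

Ligand charges: each isothiocyanate is −1. With an overall charge of −2 the silver centre must be in the +1 oxidation state.
Ag sits in group 11, so the d-electron count is 11 − 1 = 10.
Coordination number: 3.
Three ligands around a d¹⁰ centre minimise repulsion in a trigonal-planar arrangement.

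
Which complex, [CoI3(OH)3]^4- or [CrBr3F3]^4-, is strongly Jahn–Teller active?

[CoI3(OH)3]^4-: Summing ligand charges against the −4 overall charge gives an oxidation state of +2 for cobalt. Co sits in group 9, so the d-electron count is 9 − 2 = 7. Hydroxide and iodide are weak-field ligands for a first-row metal, so the complex is high-spin. The d⁷ configuration leaves the e_g set evenly filled (or empty) — no strong Jahn–Teller driving force.
[CrBr3F3]^4-: Summing ligand charges against the −4 overall charge gives an oxidation state of +2 for chromium. Cr sits in group 6, so the d-electron count is 6 − 2 = 4. Bromide and fluoride are weak-field ligands for a first-row metal, so the complex is high-spin. The t₂g³e_g¹ (high-spin) configuration has an unevenly filled e_g set; the Jahn–Teller theorem predicts a tetragonal distortion (typically axial elongation) to lift the degeneracy.

[CrBr3F3]^4-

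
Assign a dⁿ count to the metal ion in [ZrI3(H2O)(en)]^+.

Each iodide is −1; water is neutral; ethylenediamine is neutral; balancing the +1 overall charge requires Zr(IV).
Zirconium is a group-4 element; Zr(IV) is therefore d⁰.

d⁰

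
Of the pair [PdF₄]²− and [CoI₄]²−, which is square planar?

For [PdF₄]²−: Summing ligand charges against the −2 overall charge gives an oxidation state of +2 for palladium. Pd sits in group 10, so the d-electron count is 10 − 2 = 8. A 4d d⁸ ion has a large crystal-field splitting; square planar leaves the high-energy d_{x²−y²} orbital empty and maximises CFSE. → square planar.
For [CoI₄]²−: Ligand charges: each iodide is −1. With an overall charge of −2 the cobalt centre must be in the +2 oxidation state. Group 9 minus oxidation state 2 gives a d⁷ configuration. For a high-spin 3d d⁷ ion with weak-field ligands the small Δₜ gives little square-planar CFSE advantage, so four ligands adopt the sterically favoured tetrahedral geometry. → tetrahedral.

[PdF₄]²−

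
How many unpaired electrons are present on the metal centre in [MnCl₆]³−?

4

Summing ligand charges against the −3 overall charge gives an oxidation state of +3 for manganese.
Mn sits in group 7, so the d-electron count is 7 − 3 = 4.
The spin state decides the count: Chloride is a weak-field ligand for a first-row metal, so the complex is high-spin.
An octahedral high-spin d⁴ ion is t₂g³e_g¹, giving 4 unpaired electrons.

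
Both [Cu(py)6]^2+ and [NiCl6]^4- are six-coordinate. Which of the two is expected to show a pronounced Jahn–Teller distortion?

[Cu(py)6]^2+: Pyridine is neutral; balancing the +2 overall charge requires Cu(II). Copper is a group-11 element; Cu(II) is therefore d⁹. The t₂g⁶e_g³ configuration has an unevenly filled e_g set; the Jahn–Teller theorem predicts a tetragonal distortion (typically axial elongation) to lift the degeneracy.
[NiCl6]^4-: Each chloride is −1; balancing the −4 overall charge requires Ni(II). Group 10 minus oxidation state 2 gives a d⁸ configuration. The d⁸ configuration leaves the e_g set evenly filled (or empty) — no strong Jahn–Teller driving force.

[Cu(py)6]^2+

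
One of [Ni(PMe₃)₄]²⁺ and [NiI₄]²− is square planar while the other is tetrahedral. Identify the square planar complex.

For [Ni(PMe₃)₄]²⁺: Trimethylphosphine is neutral; balancing the +2 overall charge requires Ni(II). Ni sits in group 10, so the d-electron count is 10 − 2 = 8. Trimethylphosphine is a strong-field ligand (high in the spectrochemical series). A 3d d⁸ ion with strong-field ligands gains enough CFSE to favour square planar over tetrahedral. → square planar.
For [NiI₄]²−: Each iodide is −1; balancing the −2 overall charge requires Ni(II). Group 10 minus oxidation state 2 gives a d⁸ configuration. Iodide is a weak-field ligand. With weak-field ligands the CFSE gain from square planar is small, so a 3d d⁸ ion takes the sterically preferred tetrahedral geometry. → tetrahedral.

[Ni(PMe₃)₄]²⁺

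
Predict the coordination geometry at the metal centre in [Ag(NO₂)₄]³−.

Ligand charges: each nitro (N-bound nitrite) is −1. With an overall charge of −3 the silver centre must be in the +1 oxidation state.
Group 11 minus oxidation state 1 gives a d¹⁰ configuration.
Coordination number: 4.
A d¹⁰ ion has no crystal-field stabilisation preference between square planar and tetrahedral, so four ligands adopt the sterically favoured tetrahedral geometry.

tetrahedral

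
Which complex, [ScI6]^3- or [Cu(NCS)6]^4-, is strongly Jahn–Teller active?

[Cu(NCS)6]^4-

[ScI6]^3-: Each iodide is −1; balancing the −3 overall charge requires Sc(III). Group 3 minus oxidation state 3 gives a d⁰ configuration. The d⁰ configuration leaves the e_g set evenly filled (or empty) — no strong Jahn–Teller driving force.
[Cu(NCS)6]^4-: Summing ligand charges against the −4 overall charge gives an oxidation state of +2 for copper. Cu sits in group 11, so the d-electron count is 11 − 2 = 9. The t₂g⁶e_g³ configuration has an unevenly filled e_g set; the Jahn–Teller theorem predicts a tetragonal distortion (typically axial elongation) to lift the degeneracy.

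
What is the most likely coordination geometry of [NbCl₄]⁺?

Ligand charges: each chloride is −1. With an overall charge of +1 the niobium centre must be in the +5 oxidation state.
Group 5 minus oxidation state 5 gives a d⁰ configuration.
Coordination number: 4.
A d⁰ ion has no crystal-field stabilisation preference between square planar and tetrahedral, so four ligands adopt the sterically favoured tetrahedral geometry.

tetrahedral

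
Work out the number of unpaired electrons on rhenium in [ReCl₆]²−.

Each chloride is −1; balancing the −2 overall charge requires Re(IV).
Re sits in group 7, so the d-electron count is 7 − 4 = 3.
In an octahedral field the d³ configuration is t₂g³e_g⁰ (only one arrangement possible), giving 3 unpaired electrons.

3 unpaired electrons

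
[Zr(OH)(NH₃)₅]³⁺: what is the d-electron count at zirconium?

Each hydroxide is −1; ammonia is neutral; balancing the +3 overall charge requires Zr(IV).
Group 4 minus oxidation state 4 gives a d⁰ configuration.

d0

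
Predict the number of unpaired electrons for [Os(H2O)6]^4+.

2

Ligand charges: water is neutral. With an overall charge of +4 the osmium centre must be in the +4 oxidation state.
Osmium is a group-8 element; Os(IV) is therefore d⁴.
The spin state decides the count: a 5d ion has a large Δₒ and is invariably low-spin.
An octahedral low-spin d⁴ ion is t₂g⁴e_g⁰, giving 2 unpaired electrons.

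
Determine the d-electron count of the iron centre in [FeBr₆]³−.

Ligand charges: each bromide is −1. With an overall charge of −3 the iron centre must be in the +3 oxidation state.
Group 8 minus oxidation state 3 gives a d⁵ configuration.

d⁵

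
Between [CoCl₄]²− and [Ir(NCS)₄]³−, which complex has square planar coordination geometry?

For [CoCl₄]²−: Summing ligand charges against the −2 overall charge gives an oxidation state of +2 for cobalt. Group 9 minus oxidation state 2 gives a d⁷ configuration. For a high-spin 3d d⁷ ion with weak-field ligands the small Δₜ gives little square-planar CFSE advantage, so four ligands adopt the sterically favoured tetrahedral geometry. → tetrahedral.
For [Ir(NCS)₄]³−: Each isothiocyanate is −1; balancing the −3 overall charge requires Ir(I). Group 9 minus oxidation state 1 gives a d⁸ configuration. A 5d d⁸ ion has a large crystal-field splitting; square planar leaves the high-energy d_{x²−y²} orbital empty and maximises CFSE. → square planar.

[Ir(NCS)₄]³−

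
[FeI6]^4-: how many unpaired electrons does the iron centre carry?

4

Each iodide is −1; balancing the −4 overall charge requires Fe(II).
Fe sits in group 8, so the d-electron count is 8 − 2 = 6.
The spin state decides the count: Iodide is a weak-field ligand for a first-row metal, so the complex is high-spin.
An octahedral high-spin d⁶ ion is t₂g⁴e_g², giving 4 unpaired electrons.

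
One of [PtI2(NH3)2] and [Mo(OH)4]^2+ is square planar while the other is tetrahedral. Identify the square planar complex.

[PtI2(NH3)2]

For [PtI2(NH3)2]: Each iodide is −1; ammonia is neutral; balancing the 0 overall charge requires Pt(II). Group 10 minus oxidation state 2 gives a d⁸ configuration. A 5d d⁸ ion has a large crystal-field splitting; square planar leaves the high-energy d_{x²−y²} orbital empty and maximises CFSE. → square planar.
For [Mo(OH)4]^2+: Each hydroxide is −1; balancing the +2 overall charge requires Mo(VI). Molybdenum is a group-6 element; Mo(VI) is therefore d⁰. A d⁰ ion has no crystal-field stabilisation preference between square planar and tetrahedral, so four ligands adopt the sterically favoured tetrahedral geometry. → tetrahedral.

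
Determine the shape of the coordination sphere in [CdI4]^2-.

tetrahedral

Summing ligand charges against the −2 overall charge gives an oxidation state of +2 for cadmium.
Cd sits in group 12, so the d-electron count is 12 − 2 = 10.
With 4 monodentate ligands the coordination number is 4.
A d¹⁰ ion has no crystal-field stabilisation preference between square planar and tetrahedral, so four ligands adopt the sterically favoured tetrahedral geometry.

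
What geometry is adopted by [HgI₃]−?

Ligand charges: each iodide is −1. With an overall charge of −1 the mercury centre must be in the +2 oxidation state.
Group 12 minus oxidation state 2 gives a d¹⁰ configuration.
Coordination number: 3.
Three ligands around a d¹⁰ centre minimise repulsion in a trigonal-planar arrangement.

trigonal planar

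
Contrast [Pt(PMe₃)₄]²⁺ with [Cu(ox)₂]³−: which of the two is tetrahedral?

[Cu(ox)₂]³−

For [Pt(PMe₃)₄]²⁺: Trimethylphosphine is neutral; balancing the +2 overall charge requires Pt(II). Group 10 minus oxidation state 2 gives a d⁸ configuration. A 5d d⁸ ion has a large crystal-field splitting; square planar leaves the high-energy d_{x²−y²} orbital empty and maximises CFSE. → square planar.
For [Cu(ox)₂]³−: Each oxalate is −2; balancing the −3 overall charge requires Cu(I). Copper is a group-11 element; Cu(I) is therefore d¹⁰. A d¹⁰ ion has no crystal-field stabilisation preference between square planar and tetrahedral, so four ligands adopt the sterically favoured tetrahedral geometry. → tetrahedral.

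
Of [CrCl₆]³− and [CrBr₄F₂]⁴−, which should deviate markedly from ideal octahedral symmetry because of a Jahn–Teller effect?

[CrBr₄F₂]⁴−

[CrCl₆]³−: Ligand charges: each chloride is −1. With an overall charge of −3 the chromium centre must be in the +3 oxidation state. Chromium is a group-6 element; Cr(III) is therefore d³. The d³ configuration leaves the e_g set evenly filled (or empty) — no strong Jahn–Teller driving force.
[CrBr₄F₂]⁴−: Ligand charges: each bromide is −1; each fluoride is −1. With an overall charge of −4 the chromium centre must be in the +2 oxidation state. Group 6 minus oxidation state 2 gives a d⁴ configuration. Bromide and fluoride are weak-field ligands for a first-row metal, so the complex is high-spin. The t₂g³e_g¹ (high-spin) configuration has an unevenly filled e_g set; the Jahn–Teller theorem predicts a tetragonal distortion (typically axial elongation) to lift the degeneracy.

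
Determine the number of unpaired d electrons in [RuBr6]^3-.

1

Summing ligand charges against the −3 overall charge gives an oxidation state of +3 for ruthenium.
Group 8 minus oxidation state 3 gives a d⁵ configuration.
The spin state decides the count: a 4d ion has a large Δₒ and is invariably low-spin.
An octahedral low-spin d⁵ ion is t₂g⁵e_g⁰, giving 1 unpaired electron.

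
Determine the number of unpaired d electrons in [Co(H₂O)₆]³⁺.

Summing ligand charges against the +3 overall charge gives an oxidation state of +3 for cobalt.
Group 9 minus oxidation state 3 gives a d⁶ configuration.
The spin state decides the count: Co(III) has an exceptionally large octahedral splitting and is low-spin with essentially every ligand except fluoride.
An octahedral low-spin d⁶ ion is t₂g⁶e_g⁰, giving 0 unpaired electrons.

0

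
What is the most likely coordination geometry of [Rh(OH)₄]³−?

Ligand charges: each hydroxide is −1. With an overall charge of −3 the rhodium centre must be in the +1 oxidation state.
Rh sits in group 9, so the d-electron count is 9 − 1 = 8.
With 4 monodentate ligands the coordination number is 4.
A 4d d⁸ ion has a large crystal-field splitting; square planar leaves the high-energy d_{x²−y²} orbital empty and maximises CFSE.

square planar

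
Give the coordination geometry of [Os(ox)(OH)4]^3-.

Summing ligand charges against the −3 overall charge gives an oxidation state of +3 for osmium.
Group 8 minus oxidation state 3 gives a d⁵ configuration.
Counting donor atoms: 1×oxalate (bidentate) → 2 donors; 4×hydroxide (monodentate) → 4 donors. Coordination number = 6.
Six donors around a single metal centre give an octahedral coordination sphere.

octahedral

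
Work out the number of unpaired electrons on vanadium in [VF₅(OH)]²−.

1 unpaired electron

Summing ligand charges against the −2 overall charge gives an oxidation state of +4 for vanadium.
Vanadium is a group-5 element; V(IV) is therefore d¹.
In an octahedral field the d¹ configuration is t₂g¹e_g⁰ (only one arrangement possible), giving 1 unpaired electron.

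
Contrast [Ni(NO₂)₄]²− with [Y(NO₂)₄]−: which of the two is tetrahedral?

For [Ni(NO₂)₄]²−: Summing ligand charges against the −2 overall charge gives an oxidation state of +2 for nickel. Ni sits in group 10, so the d-electron count is 10 − 2 = 8. Nitro (N-bound nitrite) is a strong-field ligand (high in the spectrochemical series). A 3d d⁸ ion with strong-field ligands gains enough CFSE to favour square planar over tetrahedral. → square planar.
For [Y(NO₂)₄]−: Summing ligand charges against the −1 overall charge gives an oxidation state of +3 for yttrium. Yttrium is a group-3 element; Y(III) is therefore d⁰. A d⁰ ion has no crystal-field stabilisation preference between square planar and tetrahedral, so four ligands adopt the sterically favoured tetrahedral geometry. → tetrahedral.

[Y(NO₂)₄]−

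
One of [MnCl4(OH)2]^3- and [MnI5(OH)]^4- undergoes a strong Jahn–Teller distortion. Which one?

[MnCl4(OH)2]^3-

[MnCl4(OH)2]^3-: Each chloride is −1; each hydroxide is −1; balancing the −3 overall charge requires Mn(III). Manganese is a group-7 element; Mn(III) is therefore d⁴. Chloride and hydroxide are weak-field ligands for a first-row metal, so the complex is high-spin. The t₂g³e_g¹ (high-spin) configuration has an unevenly filled e_g set; the Jahn–Teller theorem predicts a tetragonal distortion (typically axial elongation) to lift the degeneracy.
[MnI5(OH)]^4-: Ligand charges: each iodide is −1; each hydroxide is −1. With an overall charge of −4 the manganese centre must be in the +2 oxidation state. Manganese is a group-7 element; Mn(II) is therefore d⁵. Hydroxide and iodide are weak-field ligands for a first-row metal, so the complex is high-spin. The d⁵ configuration leaves the e_g set evenly filled (or empty) — no strong Jahn–Teller driving force.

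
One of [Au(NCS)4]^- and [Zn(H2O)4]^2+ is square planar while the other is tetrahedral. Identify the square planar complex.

For [Au(NCS)4]^-: Each isothiocyanate is −1; balancing the −1 overall charge requires Au(III). Au sits in group 11, so the d-electron count is 11 − 3 = 8. A 5d d⁸ ion has a large crystal-field splitting; square planar leaves the high-energy d_{x²−y²} orbital empty and maximises CFSE. → square planar.
For [Zn(H2O)4]^2+: Ligand charges: water is neutral. With an overall charge of +2 the zinc centre must be in the +2 oxidation state. Group 12 minus oxidation state 2 gives a d¹⁰ configuration. A d¹⁰ ion has no crystal-field stabilisation preference between square planar and tetrahedral, so four ligands adopt the sterically favoured tetrahedral geometry. → tetrahedral.

[Au(NCS)4]^-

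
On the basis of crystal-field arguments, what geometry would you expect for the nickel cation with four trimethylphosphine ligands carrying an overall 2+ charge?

square planar

Trimethylphosphine is neutral; balancing the +2 overall charge requires Ni(II).
Ni sits in group 10, so the d-electron count is 10 − 2 = 8.
With 4 monodentate ligands the coordination number is 4.
Trimethylphosphine is a strong-field ligand (high in the spectrochemical series).
A 3d d⁸ ion with strong-field ligands gains enough CFSE to favour square planar over tetrahedral.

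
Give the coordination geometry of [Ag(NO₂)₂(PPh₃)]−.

trigonal planar

Summing ligand charges against the −1 overall charge gives an oxidation state of +1 for silver.
Ag sits in group 11, so the d-electron count is 11 − 1 = 10.
Coordination number: 3.
Three ligands around a d¹⁰ centre minimise repulsion in a trigonal-planar arrangement.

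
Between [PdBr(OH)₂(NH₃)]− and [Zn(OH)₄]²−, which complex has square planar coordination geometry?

[PdBr(OH)₂(NH₃)]−

For [PdBr(OH)₂(NH₃)]−: Ligand charges: each bromide is −1; each hydroxide is −1; ammonia is neutral. With an overall charge of −1 the palladium centre must be in the +2 oxidation state. Pd sits in group 10, so the d-electron count is 10 − 2 = 8. A 4d d⁸ ion has a large crystal-field splitting; square planar leaves the high-energy d_{x²−y²} orbital empty and maximises CFSE. → square planar.
For [Zn(OH)₄]²−: Ligand charges: each hydroxide is −1. With an overall charge of −2 the zinc centre must be in the +2 oxidation state. Group 12 minus oxidation state 2 gives a d¹⁰ configuration. A d¹⁰ ion has no crystal-field stabilisation preference between square planar and tetrahedral, so four ligands adopt the sterically favoured tetrahedral geometry. → tetrahedral.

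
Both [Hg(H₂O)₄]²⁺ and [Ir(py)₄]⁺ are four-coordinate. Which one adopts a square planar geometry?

[Ir(py)₄]⁺

For [Hg(H₂O)₄]²⁺: Ligand charges: water is neutral. With an overall charge of +2 the mercury centre must be in the +2 oxidation state. Hg sits in group 12, so the d-electron count is 12 − 2 = 10. A d¹⁰ ion has no crystal-field stabilisation preference between square planar and tetrahedral, so four ligands adopt the sterically favoured tetrahedral geometry. → tetrahedral.
For [Ir(py)₄]⁺: Ligand charges: pyridine is neutral. With an overall charge of +1 the iridium centre must be in the +1 oxidation state. Iridium is a group-9 element; Ir(I) is therefore d⁸. A 5d d⁸ ion has a large crystal-field splitting; square planar leaves the high-energy d_{x²−y²} orbital empty and maximises CFSE. → square planar.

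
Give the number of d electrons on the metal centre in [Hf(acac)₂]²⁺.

d0

Ligand charges: each acetylacetonate is −1. With an overall charge of +2 the hafnium centre must be in the +4 oxidation state.
Hf sits in group 4, so the d-electron count is 4 − 4 = 0.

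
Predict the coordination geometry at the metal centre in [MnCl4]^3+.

Each chloride is −1; balancing the +3 overall charge requires Mn(VII).
Mn sits in group 7, so the d-electron count is 7 − 7 = 0.
With 4 monodentate ligands the coordination number is 4.
A d⁰ ion has no crystal-field stabilisation preference between square planar and tetrahedral, so four ligands adopt the sterically favoured tetrahedral geometry.

tetrahedral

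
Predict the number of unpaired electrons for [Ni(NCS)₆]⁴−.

2

Summing ligand charges against the −4 overall charge gives an oxidation state of +2 for nickel.
Nickel is a group-10 element; Ni(II) is therefore d⁸.
In an octahedral field the d⁸ configuration is t₂g⁶e_g² (only one arrangement possible), giving 2 unpaired electrons.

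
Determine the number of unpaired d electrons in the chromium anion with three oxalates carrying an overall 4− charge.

Each oxalate is −2; balancing the −4 overall charge requires Cr(II).
Chromium is a group-6 element; Cr(II) is therefore d⁴.
Counting donor atoms: 3×oxalate (bidentate) → 6 donors. Coordination number = 6.
The spin state decides the count: Oxalate is a weak-field ligand for a first-row metal, so the complex is high-spin.
An octahedral high-spin d⁴ ion is t₂g³e_g¹, giving 4 unpaired electrons.

4 unpaired electrons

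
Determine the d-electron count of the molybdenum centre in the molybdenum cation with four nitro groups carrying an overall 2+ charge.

d0

Ligand charges: each nitro (N-bound nitrite) is −1. With an overall charge of +2 the molybdenum centre must be in the +6 oxidation state.
Molybdenum is a group-6 element; Mo(VI) is therefore d⁰.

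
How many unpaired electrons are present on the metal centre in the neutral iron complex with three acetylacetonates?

Summing ligand charges against the 0 overall charge gives an oxidation state of +3 for iron.
Group 8 minus oxidation state 3 gives a d⁵ configuration.
Counting donor atoms: 3×acetylacetonate (bidentate) → 6 donors. Coordination number = 6.
The spin state decides the count: Acetylacetonate is a weak-field ligand for a first-row metal, so the complex is high-spin.
An octahedral high-spin d⁵ ion is t₂g³e_g², giving 5 unpaired electrons.

5 unpaired electrons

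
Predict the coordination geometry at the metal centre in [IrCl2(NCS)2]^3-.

square planar

Summing ligand charges against the −3 overall charge gives an oxidation state of +1 for iridium.
Iridium is a group-9 element; Ir(I) is therefore d⁸.
Coordination number: 4.
A 5d d⁸ ion has a large crystal-field splitting; square planar leaves the high-energy d_{x²−y²} orbital empty and maximises CFSE.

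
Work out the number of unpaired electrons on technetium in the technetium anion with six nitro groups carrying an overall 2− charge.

3 unpaired electrons

Each nitro (N-bound nitrite) is −1; balancing the −2 overall charge requires Tc(IV).
Tc sits in group 7, so the d-electron count is 7 − 4 = 3.
In an octahedral field the d³ configuration is t₂g³e_g⁰ (only one arrangement possible), giving 3 unpaired electrons.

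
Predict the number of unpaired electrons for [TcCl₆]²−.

3

Each chloride is −1; balancing the −2 overall charge requires Tc(IV).
Group 7 minus oxidation state 4 gives a d³ configuration.
In an octahedral field the d³ configuration is t₂g³e_g⁰ (only one arrangement possible), giving 3 unpaired electrons.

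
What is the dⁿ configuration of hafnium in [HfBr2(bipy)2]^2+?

Ligand charges: each bromide is −1; 2,2′-bipyridine is neutral. With an overall charge of +2 the hafnium centre must be in the +4 oxidation state.
Hafnium is a group-4 element; Hf(IV) is therefore d⁰.

d0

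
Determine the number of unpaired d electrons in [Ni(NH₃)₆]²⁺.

2 unpaired electrons

Summing ligand charges against the +2 overall charge gives an oxidation state of +2 for nickel.
Group 10 minus oxidation state 2 gives a d⁸ configuration.
In an octahedral field the d⁸ configuration is t₂g⁶e_g² (only one arrangement possible), giving 2 unpaired electrons.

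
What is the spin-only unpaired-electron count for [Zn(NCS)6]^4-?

Summing ligand charges against the −4 overall charge gives an oxidation state of +2 for zinc.
Zn sits in group 12, so the d-electron count is 12 − 2 = 10.
In an octahedral field the d¹⁰ configuration is t₂g⁶e_g⁴, giving 0 unpaired electrons.

0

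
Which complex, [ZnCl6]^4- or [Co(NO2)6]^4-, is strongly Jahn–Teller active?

[ZnCl6]^4-: Summing ligand charges against the −4 overall charge gives an oxidation state of +2 for zinc. Zn sits in group 12, so the d-electron count is 12 − 2 = 10. The d¹⁰ configuration leaves the e_g set evenly filled (or empty) — no strong Jahn–Teller driving force.
[Co(NO2)6]^4-: Each nitro (N-bound nitrite) is −1; balancing the −4 overall charge requires Co(II). Co sits in group 9, so the d-electron count is 9 − 2 = 7. Nitro (N-bound nitrite) is a strong-field ligand (high in the spectrochemical series) for a first-row metal, so the complex is low-spin. The t₂g⁶e_g¹ (low-spin) configuration has an unevenly filled e_g set; the Jahn–Teller theorem predicts a tetragonal distortion (typically axial elongation) to lift the degeneracy.

[Co(NO2)6]^4-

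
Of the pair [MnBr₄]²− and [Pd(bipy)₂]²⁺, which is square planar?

For [MnBr₄]²−: Each bromide is −1; balancing the −2 overall charge requires Mn(II). Mn sits in group 7, so the d-electron count is 7 − 2 = 5. A high-spin d⁵ ion has zero CFSE in either geometry, so four ligands adopt the sterically favoured tetrahedral geometry. → tetrahedral.
For [Pd(bipy)₂]²⁺: Summing ligand charges against the +2 overall charge gives an oxidation state of +2 for palladium. Group 10 minus oxidation state 2 gives a d⁸ configuration. A 4d d⁸ ion has a large crystal-field splitting; square planar leaves the high-energy d_{x²−y²} orbital empty and maximises CFSE. → square planar.

[Pd(bipy)₂]²⁺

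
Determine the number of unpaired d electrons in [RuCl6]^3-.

1 unpaired electron

Ligand charges: each chloride is −1. With an overall charge of −3 the ruthenium centre must be in the +3 oxidation state.
Ruthenium is a group-8 element; Ru(III) is therefore d⁵.
The spin state decides the count: a 4d ion has a large Δₒ and is invariably low-spin.
An octahedral low-spin d⁵ ion is t₂g⁵e_g⁰, giving 1 unpaired electron.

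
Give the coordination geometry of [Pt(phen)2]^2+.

Summing ligand charges against the +2 overall charge gives an oxidation state of +2 for platinum.
Group 10 minus oxidation state 2 gives a d⁸ configuration.
Counting donor atoms: 2×1,10-phenanthroline (bidentate) → 4 donors. Coordination number = 4.
A 5d d⁸ ion has a large crystal-field splitting; square planar leaves the high-energy d_{x²−y²} orbital empty and maximises CFSE.

square planar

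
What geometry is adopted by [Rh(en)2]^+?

Ligand charges: ethylenediamine is neutral. With an overall charge of +1 the rhodium centre must be in the +1 oxidation state.
Rhodium is a group-9 element; Rh(I) is therefore d⁸.
Counting donor atoms: 2×ethylenediamine (bidentate) → 4 donors. Coordination number = 4.
A 4d d⁸ ion has a large crystal-field splitting; square planar leaves the high-energy d_{x²−y²} orbital empty and maximises CFSE.

square planar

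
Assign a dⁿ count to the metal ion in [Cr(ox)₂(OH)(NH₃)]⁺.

d0

Summing ligand charges against the +1 overall charge gives an oxidation state of +6 for chromium.
Cr sits in group 6, so the d-electron count is 6 − 6 = 0.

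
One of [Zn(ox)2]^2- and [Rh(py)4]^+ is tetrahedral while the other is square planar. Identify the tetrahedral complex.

[Zn(ox)2]^2-

For [Zn(ox)2]^2-: Summing ligand charges against the −2 overall charge gives an oxidation state of +2 for zinc. Zn sits in group 12, so the d-electron count is 12 − 2 = 10. A d¹⁰ ion has no crystal-field stabilisation preference between square planar and tetrahedral, so four ligands adopt the sterically favoured tetrahedral geometry. → tetrahedral.
For [Rh(py)4]^+: Ligand charges: pyridine is neutral. With an overall charge of +1 the rhodium centre must be in the +1 oxidation state. Group 9 minus oxidation state 1 gives a d⁸ configuration. A 4d d⁸ ion has a large crystal-field splitting; square planar leaves the high-energy d_{x²−y²} orbital empty and maximises CFSE. → square planar.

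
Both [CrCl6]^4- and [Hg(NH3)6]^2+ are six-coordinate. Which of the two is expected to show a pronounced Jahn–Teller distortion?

[CrCl6]^4-

[CrCl6]^4-: Ligand charges: each chloride is −1. With an overall charge of −4 the chromium centre must be in the +2 oxidation state. Cr sits in group 6, so the d-electron count is 6 − 2 = 4. Chloride is a weak-field ligand for a first-row metal, so the complex is high-spin. The t₂g³e_g¹ (high-spin) configuration has an unevenly filled e_g set; the Jahn–Teller theorem predicts a tetragonal distortion (typically axial elongation) to lift the degeneracy.
[Hg(NH3)6]^2+: Summing ligand charges against the +2 overall charge gives an oxidation state of +2 for mercury. Mercury is a group-12 element; Hg(II) is therefore d¹⁰. The d¹⁰ configuration leaves the e_g set evenly filled (or empty) — no strong Jahn–Teller driving force.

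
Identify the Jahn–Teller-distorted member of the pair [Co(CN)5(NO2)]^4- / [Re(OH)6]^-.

[Co(CN)5(NO2)]^4-

[Co(CN)5(NO2)]^4-: Each cyanide is −1; each nitro (N-bound nitrite) is −1; balancing the −4 overall charge requires Co(II). Cobalt is a group-9 element; Co(II) is therefore d⁷. Cyanide and nitro (N-bound nitrite) are strong-field ligands (high in the spectrochemical series) for a first-row metal, so the complex is low-spin. The t₂g⁶e_g¹ (low-spin) configuration has an unevenly filled e_g set; the Jahn–Teller theorem predicts a tetragonal distortion (typically axial elongation) to lift the degeneracy.
[Re(OH)6]^-: Each hydroxide is −1; balancing the −1 overall charge requires Re(V). Rhenium is a group-7 element; Re(V) is therefore d². The d² configuration leaves the e_g set evenly filled (or empty) — no strong Jahn–Teller driving force.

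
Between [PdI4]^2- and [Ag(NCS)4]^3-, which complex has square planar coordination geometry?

For [PdI4]^2-: Summing ligand charges against the −2 overall charge gives an oxidation state of +2 for palladium. Group 10 minus oxidation state 2 gives a d⁸ configuration. A 4d d⁸ ion has a large crystal-field splitting; square planar leaves the high-energy d_{x²−y²} orbital empty and maximises CFSE. → square planar.
For [Ag(NCS)4]^3-: Each isothiocyanate is −1; balancing the −3 overall charge requires Ag(I). Ag sits in group 11, so the d-electron count is 11 − 1 = 10. A d¹⁰ ion has no crystal-field stabilisation preference between square planar and tetrahedral, so four ligands adopt the sterically favoured tetrahedral geometry. → tetrahedral.

[PdI4]^2-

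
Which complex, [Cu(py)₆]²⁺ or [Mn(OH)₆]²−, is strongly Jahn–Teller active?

[Cu(py)₆]²⁺

[Cu(py)₆]²⁺: Pyridine is neutral; balancing the +2 overall charge requires Cu(II). Group 11 minus oxidation state 2 gives a d⁹ configuration. The t₂g⁶e_g³ configuration has an unevenly filled e_g set; the Jahn–Teller theorem predicts a tetragonal distortion (typically axial elongation) to lift the degeneracy.
[Mn(OH)₆]²−: Summing ligand charges against the −2 overall charge gives an oxidation state of +4 for manganese. Mn sits in group 7, so the d-electron count is 7 − 4 = 3. The d³ configuration leaves the e_g set evenly filled (or empty) — no strong Jahn–Teller driving force.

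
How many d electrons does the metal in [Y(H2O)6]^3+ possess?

d⁰

Water is neutral; balancing the +3 overall charge requires Y(III).
Group 3 minus oxidation state 3 gives a d⁰ configuration.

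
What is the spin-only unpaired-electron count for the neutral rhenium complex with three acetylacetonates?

2

Each acetylacetonate is −1; balancing the 0 overall charge requires Re(III).
Rhenium is a group-7 element; Re(III) is therefore d⁴.
Counting donor atoms: 3×acetylacetonate (bidentate) → 6 donors. Coordination number = 6.
The spin state decides the count: a 5d ion has a large Δₒ and is invariably low-spin.
An octahedral low-spin d⁴ ion is t₂g⁴e_g⁰, giving 2 unpaired electrons.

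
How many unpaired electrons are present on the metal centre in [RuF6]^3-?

1 unpaired electron

Each fluoride is −1; balancing the −3 overall charge requires Ru(III).
Group 8 minus oxidation state 3 gives a d⁵ configuration.
The spin state decides the count: a 4d ion has a large Δₒ and is invariably low-spin.
An octahedral low-spin d⁵ ion is t₂g⁵e_g⁰, giving 1 unpaired electron.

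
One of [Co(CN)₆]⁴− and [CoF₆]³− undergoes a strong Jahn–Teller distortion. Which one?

[Co(CN)₆]⁴−: Summing ligand charges against the −4 overall charge gives an oxidation state of +2 for cobalt. Cobalt is a group-9 element; Co(II) is therefore d⁷. Cyanide is a strong-field ligand (high in the spectrochemical series) for a first-row metal, so the complex is low-spin. The t₂g⁶e_g¹ (low-spin) configuration has an unevenly filled e_g set; the Jahn–Teller theorem predicts a tetragonal distortion (typically axial elongation) to lift the degeneracy.
[CoF₆]³−: Each fluoride is −1; balancing the −3 overall charge requires Co(III). Co sits in group 9, so the d-electron count is 9 − 3 = 6. Fluoride is the one ligand weak enough to leave Co(III) high-spin — [CoF₆]³⁻ is the classic exception. The d⁶ configuration leaves the e_g set evenly filled (or empty) — no strong Jahn–Teller driving force.

[Co(CN)₆]⁴−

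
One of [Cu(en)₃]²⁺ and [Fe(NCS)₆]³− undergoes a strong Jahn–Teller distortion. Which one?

[Cu(en)₃]²⁺: Ligand charges: ethylenediamine is neutral. With an overall charge of +2 the copper centre must be in the +2 oxidation state. Group 11 minus oxidation state 2 gives a d⁹ configuration. The t₂g⁶e_g³ configuration has an unevenly filled e_g set; the Jahn–Teller theorem predicts a tetragonal distortion (typically axial elongation) to lift the degeneracy.
[Fe(NCS)₆]³−: Each isothiocyanate is −1; balancing the −3 overall charge requires Fe(III). Group 8 minus oxidation state 3 gives a d⁵ configuration. Isothiocyanate is a weak-field ligand for a first-row metal, so the complex is high-spin. The d⁵ configuration leaves the e_g set evenly filled (or empty) — no strong Jahn–Teller driving force.

[Cu(en)₃]²⁺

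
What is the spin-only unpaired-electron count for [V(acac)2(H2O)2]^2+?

Ligand charges: each acetylacetonate is −1; water is neutral. With an overall charge of +2 the vanadium centre must be in the +4 oxidation state.
V sits in group 5, so the d-electron count is 5 − 4 = 1.
Counting donor atoms: 2×acetylacetonate (bidentate) → 4 donors; 2×water (monodentate) → 2 donors. Coordination number = 6.
In an octahedral field the d¹ configuration is t₂g¹e_g⁰ (only one arrangement possible), giving 1 unpaired electron.

1 unpaired electron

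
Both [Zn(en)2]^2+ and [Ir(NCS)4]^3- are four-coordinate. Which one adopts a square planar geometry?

For [Zn(en)2]^2+: Summing ligand charges against the +2 overall charge gives an oxidation state of +2 for zinc. Group 12 minus oxidation state 2 gives a d¹⁰ configuration. A d¹⁰ ion has no crystal-field stabilisation preference between square planar and tetrahedral, so four ligands adopt the sterically favoured tetrahedral geometry. → tetrahedral.
For [Ir(NCS)4]^3-: Summing ligand charges against the −3 overall charge gives an oxidation state of +1 for iridium. Iridium is a group-9 element; Ir(I) is therefore d⁸. A 5d d⁸ ion has a large crystal-field splitting; square planar leaves the high-energy d_{x²−y²} orbital empty and maximises CFSE. → square planar.

[Ir(NCS)4]^3-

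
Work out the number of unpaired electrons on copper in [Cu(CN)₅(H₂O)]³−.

Ligand charges: each cyanide is −1; water is neutral. With an overall charge of −3 the copper centre must be in the +2 oxidation state.
Group 11 minus oxidation state 2 gives a d⁹ configuration.
In an octahedral field the d⁹ configuration is t₂g⁶e_g³ (only one arrangement possible), giving 1 unpaired electron.

1 unpaired electron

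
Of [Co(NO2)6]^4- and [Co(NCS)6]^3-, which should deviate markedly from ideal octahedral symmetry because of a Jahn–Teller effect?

[Co(NO2)6]^4-: Summing ligand charges against the −4 overall charge gives an oxidation state of +2 for cobalt. Group 9 minus oxidation state 2 gives a d⁷ configuration. Nitro (N-bound nitrite) is a strong-field ligand (high in the spectrochemical series) for a first-row metal, so the complex is low-spin. The t₂g⁶e_g¹ (low-spin) configuration has an unevenly filled e_g set; the Jahn–Teller theorem predicts a tetragonal distortion (typically axial elongation) to lift the degeneracy.
[Co(NCS)6]^3-: Summing ligand charges against the −3 overall charge gives an oxidation state of +3 for cobalt. Co sits in group 9, so the d-electron count is 9 − 3 = 6. Co(III) has an exceptionally large octahedral splitting and is low-spin with essentially every ligand except fluoride. The d⁶ configuration leaves the e_g set evenly filled (or empty) — no strong Jahn–Teller driving force.

[Co(NO2)6]^4-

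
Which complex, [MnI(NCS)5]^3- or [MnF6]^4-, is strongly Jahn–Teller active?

[MnI(NCS)5]^3-: Ligand charges: each iodide is −1; each isothiocyanate is −1. With an overall charge of −3 the manganese centre must be in the +3 oxidation state. Mn sits in group 7, so the d-electron count is 7 − 3 = 4. Iodide and isothiocyanate are weak-field ligands for a first-row metal, so the complex is high-spin. The t₂g³e_g¹ (high-spin) configuration has an unevenly filled e_g set; the Jahn–Teller theorem predicts a tetragonal distortion (typically axial elongation) to lift the degeneracy.
[MnF6]^4-: Each fluoride is −1; balancing the −4 overall charge requires Mn(II). Manganese is a group-7 element; Mn(II) is therefore d⁵. Fluoride is a weak-field ligand for a first-row metal, so the complex is high-spin. The d⁵ configuration leaves the e_g set evenly filled (or empty) — no strong Jahn–Teller driving force.

[MnI(NCS)5]^3-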